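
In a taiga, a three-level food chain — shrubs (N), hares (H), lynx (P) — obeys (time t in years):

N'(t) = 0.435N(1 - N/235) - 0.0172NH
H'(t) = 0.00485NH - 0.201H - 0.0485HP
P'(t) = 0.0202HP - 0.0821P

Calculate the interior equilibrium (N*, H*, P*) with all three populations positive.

N* ≈ 197, H* ≈ 4.06, P* ≈ 15.6

From dP/dt = 0: 0.0202H* = 0.0821, so H* = 4.06.
From dN/dt = 0: 0.435(1 - N*/235) = 0.0172·4.06, giving N* = 235·(1 - 0.161) = 197.
From dH/dt = 0: 0.00485·197 - 0.201 = 0.0485P*, so P* = 0.756/0.0485 = 15.6.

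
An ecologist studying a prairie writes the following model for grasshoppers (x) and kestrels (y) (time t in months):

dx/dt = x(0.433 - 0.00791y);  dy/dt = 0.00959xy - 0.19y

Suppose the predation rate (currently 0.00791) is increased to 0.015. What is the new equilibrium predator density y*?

At the interior fixed point, setting dx/dt = 0 with x > 0 fixes y* = (prey growth rate)/(xy coefficient) — independent of the other coefficients.
With the change, y* = 0.433/0.015 = 28.9; it falls from 54.7.

y* ≈ 28.9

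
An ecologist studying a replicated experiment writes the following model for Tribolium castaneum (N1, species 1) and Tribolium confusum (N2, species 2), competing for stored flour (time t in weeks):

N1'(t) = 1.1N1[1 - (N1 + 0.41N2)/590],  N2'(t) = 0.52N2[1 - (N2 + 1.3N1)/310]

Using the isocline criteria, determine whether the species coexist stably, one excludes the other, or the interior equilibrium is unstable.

Compare the nullcline intercepts: K1/α12 = 590/0.41 = 1440 > K2 = 310; K2/α21 = 310/1.3 = 238 < K1 = 590.
Since the inequalities point opposite ways, species 1 can invade but species 2 cannot.

species 1 excludes species 2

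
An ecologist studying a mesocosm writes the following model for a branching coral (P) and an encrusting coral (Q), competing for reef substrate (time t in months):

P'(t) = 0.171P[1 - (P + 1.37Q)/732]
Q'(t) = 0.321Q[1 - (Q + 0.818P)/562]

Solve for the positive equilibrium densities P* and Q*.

P* ≈ 314, Q* ≈ 305

Setting both brackets to zero gives the nullclines P + 1.37Q = 732 and 0.818P + Q = 562.
Substituting Q = 562 - 0.818P into the first: P(1 - 1.37·0.818) = 732 - 1.37·562.
So P* = -37.9/-0.121 = 314, and then Q* = 562 - 0.818·314 = 305.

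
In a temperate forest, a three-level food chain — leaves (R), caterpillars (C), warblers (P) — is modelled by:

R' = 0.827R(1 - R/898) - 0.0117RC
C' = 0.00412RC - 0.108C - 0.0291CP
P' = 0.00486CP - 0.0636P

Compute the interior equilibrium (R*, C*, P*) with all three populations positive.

R* ≈ 732, C* ≈ 13.1, P* ≈ 99.9

From dP/dt = 0: 0.00486C* = 0.0636, so C* = 13.1.
From dR/dt = 0: 0.827(1 - R*/898) = 0.0117·13.1, giving R* = 898·(1 - 0.185) = 732.
From dC/dt = 0: 0.00412·732 - 0.108 = 0.0291P*, so P* = 2.91/0.0291 = 99.9.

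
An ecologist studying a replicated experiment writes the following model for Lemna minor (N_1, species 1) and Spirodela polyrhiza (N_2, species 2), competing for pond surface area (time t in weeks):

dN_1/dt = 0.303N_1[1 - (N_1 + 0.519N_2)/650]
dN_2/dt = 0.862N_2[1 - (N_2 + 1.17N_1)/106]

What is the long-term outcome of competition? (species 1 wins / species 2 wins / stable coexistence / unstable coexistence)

species 1 excludes species 2

Compare the nullcline intercepts: K1/α12 = 650/0.519 = 1250 > K2 = 106; K2/α21 = 106/1.17 = 90.6 < K1 = 650.
Since the inequalities point opposite ways, species 1 can invade but species 2 cannot.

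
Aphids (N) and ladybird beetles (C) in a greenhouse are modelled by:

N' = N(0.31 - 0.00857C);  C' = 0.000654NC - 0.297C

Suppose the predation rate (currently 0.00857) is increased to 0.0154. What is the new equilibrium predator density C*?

C* ≈ 20.1

At the interior fixed point, setting dN/dt = 0 with N > 0 fixes C* = (prey growth rate)/(NC coefficient) — independent of the other coefficients.
With the change, C* = 0.31/0.0154 = 20.1; it falls from 36.2.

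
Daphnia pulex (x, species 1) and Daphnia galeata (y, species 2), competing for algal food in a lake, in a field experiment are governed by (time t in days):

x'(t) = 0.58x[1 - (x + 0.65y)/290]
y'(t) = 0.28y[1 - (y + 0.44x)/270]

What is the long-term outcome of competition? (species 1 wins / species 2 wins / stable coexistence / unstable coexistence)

stable coexistence

Compare the nullcline intercepts: K1/α12 = 290/0.65 = 446 > K2 = 270; K2/α21 = 270/0.44 = 614 > K1 = 290.
Since both inequalities hold, each species can invade when rare, so the interior equilibrium is stable.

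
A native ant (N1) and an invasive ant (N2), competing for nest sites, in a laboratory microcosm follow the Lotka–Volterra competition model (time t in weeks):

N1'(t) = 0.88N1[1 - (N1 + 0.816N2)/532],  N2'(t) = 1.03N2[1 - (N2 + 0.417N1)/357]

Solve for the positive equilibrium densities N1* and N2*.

Setting both brackets to zero gives the nullclines N1 + 0.816N2 = 532 and 0.417N1 + N2 = 357.
Substituting N2 = 357 - 0.417N1 into the first: N1(1 - 0.816·0.417) = 532 - 0.816·357.
So N1* = 241/0.66 = 365, and then N2* = 357 - 0.417·365 = 205.

N1* ≈ 365, N2* ≈ 205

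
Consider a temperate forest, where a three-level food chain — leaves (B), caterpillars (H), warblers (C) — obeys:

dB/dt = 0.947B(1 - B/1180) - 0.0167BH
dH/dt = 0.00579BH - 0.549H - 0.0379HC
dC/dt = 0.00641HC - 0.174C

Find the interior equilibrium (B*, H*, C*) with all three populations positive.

From dC/dt = 0: 0.00641H* = 0.174, so H* = 27.1.
From dB/dt = 0: 0.947(1 - B*/1180) = 0.0167·27.1, giving B* = 1180·(1 - 0.479) = 615.
From dH/dt = 0: 0.00579·615 - 0.549 = 0.0379C*, so C* = 3.01/0.0379 = 79.5.

B* ≈ 615, H* ≈ 27.1, C* ≈ 79.5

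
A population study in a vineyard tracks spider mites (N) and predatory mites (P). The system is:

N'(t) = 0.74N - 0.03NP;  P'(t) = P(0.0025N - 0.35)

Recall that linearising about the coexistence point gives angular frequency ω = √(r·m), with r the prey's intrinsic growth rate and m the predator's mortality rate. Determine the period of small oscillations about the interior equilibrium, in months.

Here r = 0.74 and m = 0.35, so r·m = 0.259.
ω = √0.259 = 0.509 per month, hence T = 2π/ω ≈ 12.3 months.

T ≈ 12.3 months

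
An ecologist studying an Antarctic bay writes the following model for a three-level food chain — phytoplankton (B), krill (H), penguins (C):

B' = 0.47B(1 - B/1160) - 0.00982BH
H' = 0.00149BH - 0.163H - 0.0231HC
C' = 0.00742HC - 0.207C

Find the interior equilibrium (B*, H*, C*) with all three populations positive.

B* ≈ 484, H* ≈ 27.9, C* ≈ 24.2

From dC/dt = 0: 0.00742H* = 0.207, so H* = 27.9.
From dB/dt = 0: 0.47(1 - B*/1160) = 0.00982·27.9, giving B* = 1160·(1 - 0.583) = 484.
From dH/dt = 0: 0.00149·484 - 0.163 = 0.0231C*, so C* = 0.558/0.0231 = 24.2.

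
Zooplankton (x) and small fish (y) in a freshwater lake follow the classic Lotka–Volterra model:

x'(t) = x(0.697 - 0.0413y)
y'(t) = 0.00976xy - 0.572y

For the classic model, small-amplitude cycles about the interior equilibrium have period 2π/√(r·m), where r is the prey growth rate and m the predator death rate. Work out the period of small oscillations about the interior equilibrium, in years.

Here r = 0.697 and m = 0.572, so r·m = 0.399.
ω = √0.399 = 0.631 per year, hence T = 2π/ω ≈ 9.95 years.

T ≈ 9.95 years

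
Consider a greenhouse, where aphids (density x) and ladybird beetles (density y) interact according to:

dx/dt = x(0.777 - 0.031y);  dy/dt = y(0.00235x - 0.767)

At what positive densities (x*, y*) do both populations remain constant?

Set dy/dt = 0 with y > 0: 0.00235x - 0.767 = 0, so x* = 0.767/0.00235 = 326.
Set dx/dt = 0 with x > 0: 0.777 - 0.031y = 0, so y* = 0.777/0.031 = 25.1.

x* ≈ 326, y* ≈ 25.1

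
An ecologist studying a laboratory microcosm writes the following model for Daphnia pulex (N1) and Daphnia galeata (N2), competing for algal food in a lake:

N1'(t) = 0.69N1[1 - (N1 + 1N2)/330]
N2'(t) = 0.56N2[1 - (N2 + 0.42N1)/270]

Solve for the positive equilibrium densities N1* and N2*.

N1* ≈ 103, N2* ≈ 227

Setting both brackets to zero gives the nullclines N1 + 1N2 = 330 and 0.42N1 + N2 = 270.
Substituting N2 = 270 - 0.42N1 into the first: N1(1 - 1·0.42) = 330 - 1·270.
So N1* = 60/0.58 = 103, and then N2* = 270 - 0.42·103 = 227.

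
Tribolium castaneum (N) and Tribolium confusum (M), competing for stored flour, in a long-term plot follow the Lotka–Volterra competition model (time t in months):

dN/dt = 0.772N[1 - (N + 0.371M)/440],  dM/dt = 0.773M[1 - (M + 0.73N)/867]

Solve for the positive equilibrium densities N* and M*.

Setting both brackets to zero gives the nullclines N + 0.371M = 440 and 0.73N + M = 867.
Substituting M = 867 - 0.73N into the first: N(1 - 0.371·0.73) = 440 - 0.371·867.
So N* = 118/0.729 = 162, and then M* = 867 - 0.73·162 = 749.

N* ≈ 162, M* ≈ 749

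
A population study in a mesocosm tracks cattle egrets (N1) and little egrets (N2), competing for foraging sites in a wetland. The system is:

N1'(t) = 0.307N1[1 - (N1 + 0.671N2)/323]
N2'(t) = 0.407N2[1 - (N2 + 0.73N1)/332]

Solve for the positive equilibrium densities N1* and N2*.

Setting both brackets to zero gives the nullclines N1 + 0.671N2 = 323 and 0.73N1 + N2 = 332.
Substituting N2 = 332 - 0.73N1 into the first: N1(1 - 0.671·0.73) = 323 - 0.671·332.
So N1* = 100/0.51 = 196, and then N2* = 332 - 0.73·196 = 189.

N1* ≈ 196, N2* ≈ 189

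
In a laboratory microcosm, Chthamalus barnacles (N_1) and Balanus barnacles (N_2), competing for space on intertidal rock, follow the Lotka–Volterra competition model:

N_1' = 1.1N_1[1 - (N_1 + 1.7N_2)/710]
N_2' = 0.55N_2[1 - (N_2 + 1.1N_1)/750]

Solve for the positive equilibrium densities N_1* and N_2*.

N_1* ≈ 649, N_2* ≈ 35.6

Setting both brackets to zero gives the nullclines N_1 + 1.7N_2 = 710 and 1.1N_1 + N_2 = 750.
Substituting N_2 = 750 - 1.1N_1 into the first: N_1(1 - 1.7·1.1) = 710 - 1.7·750.
So N_1* = -565/-0.87 = 649, and then N_2* = 750 - 1.1·649 = 35.6.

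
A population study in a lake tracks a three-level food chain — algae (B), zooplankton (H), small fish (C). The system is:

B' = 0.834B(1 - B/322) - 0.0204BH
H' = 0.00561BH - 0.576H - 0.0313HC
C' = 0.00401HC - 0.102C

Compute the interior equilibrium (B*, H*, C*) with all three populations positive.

From dC/dt = 0: 0.00401H* = 0.102, so H* = 25.4.
From dB/dt = 0: 0.834(1 - B*/322) = 0.0204·25.4, giving B* = 322·(1 - 0.622) = 122.
From dH/dt = 0: 0.00561·122 - 0.576 = 0.0313C*, so C* = 0.106/0.0313 = 3.4.

B* ≈ 122, H* ≈ 25.4, C* ≈ 3.4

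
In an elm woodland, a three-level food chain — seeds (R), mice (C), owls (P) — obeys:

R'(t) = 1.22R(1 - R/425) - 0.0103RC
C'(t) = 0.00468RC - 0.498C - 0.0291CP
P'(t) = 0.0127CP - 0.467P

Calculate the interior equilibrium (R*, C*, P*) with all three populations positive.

R* ≈ 293, C* ≈ 36.8, P* ≈ 30

From dP/dt = 0: 0.0127C* = 0.467, so C* = 36.8.
From dR/dt = 0: 1.22(1 - R*/425) = 0.0103·36.8, giving R* = 425·(1 - 0.31) = 293.
From dC/dt = 0: 0.00468·293 - 0.498 = 0.0291P*, so P* = 0.874/0.0291 = 30.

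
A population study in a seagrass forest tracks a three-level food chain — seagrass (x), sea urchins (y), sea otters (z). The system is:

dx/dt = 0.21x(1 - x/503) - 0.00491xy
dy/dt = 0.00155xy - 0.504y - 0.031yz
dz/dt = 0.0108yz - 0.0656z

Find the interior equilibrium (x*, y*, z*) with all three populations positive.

From dz/dt = 0: 0.0108y* = 0.0656, so y* = 6.07.
From dx/dt = 0: 0.21(1 - x*/503) = 0.00491·6.07, giving x* = 503·(1 - 0.142) = 432.
From dy/dt = 0: 0.00155·432 - 0.504 = 0.031z*, so z* = 0.165/0.031 = 5.32.

x* ≈ 432, y* ≈ 6.07, z* ≈ 5.32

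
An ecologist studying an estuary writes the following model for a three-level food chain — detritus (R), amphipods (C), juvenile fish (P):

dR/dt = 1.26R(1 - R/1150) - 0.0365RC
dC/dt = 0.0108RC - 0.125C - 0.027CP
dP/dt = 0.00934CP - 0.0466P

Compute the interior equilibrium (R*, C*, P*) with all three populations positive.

From dP/dt = 0: 0.00934C* = 0.0466, so C* = 4.99.
From dR/dt = 0: 1.26(1 - R*/1150) = 0.0365·4.99, giving R* = 1150·(1 - 0.145) = 984.
From dC/dt = 0: 0.0108·984 - 0.125 = 0.027P*, so P* = 10.5/0.027 = 389.

R* ≈ 984, C* ≈ 4.99, P* ≈ 389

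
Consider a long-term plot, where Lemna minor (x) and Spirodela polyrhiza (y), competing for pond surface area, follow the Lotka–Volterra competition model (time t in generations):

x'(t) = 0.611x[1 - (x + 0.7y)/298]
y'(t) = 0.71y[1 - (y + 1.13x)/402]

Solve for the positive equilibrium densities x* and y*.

x* ≈ 79.4, y* ≈ 312

Setting both brackets to zero gives the nullclines x + 0.7y = 298 and 1.13x + y = 402.
Substituting y = 402 - 1.13x into the first: x(1 - 0.7·1.13) = 298 - 0.7·402.
So x* = 16.6/0.209 = 79.4, and then y* = 402 - 1.13·79.4 = 312.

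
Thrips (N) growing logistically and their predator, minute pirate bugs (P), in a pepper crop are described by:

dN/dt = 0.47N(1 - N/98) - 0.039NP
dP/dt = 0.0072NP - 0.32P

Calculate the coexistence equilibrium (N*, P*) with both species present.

From dP/dt = 0 with P > 0: 0.0072N* = 0.32, so N* = 44.4.
Substitute into dN/dt = 0: 0.47(1 - 44.4/98) = 0.039P*.
The bracket is 0.546, giving P* = 0.257/0.039 = 6.59.

N* ≈ 44.4, P* ≈ 6.59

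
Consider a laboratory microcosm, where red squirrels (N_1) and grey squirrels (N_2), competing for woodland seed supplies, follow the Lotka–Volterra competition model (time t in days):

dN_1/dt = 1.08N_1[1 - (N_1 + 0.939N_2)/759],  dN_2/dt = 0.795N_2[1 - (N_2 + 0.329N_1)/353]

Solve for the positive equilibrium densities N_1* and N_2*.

Setting both brackets to zero gives the nullclines N_1 + 0.939N_2 = 759 and 0.329N_1 + N_2 = 353.
Substituting N_2 = 353 - 0.329N_1 into the first: N_1(1 - 0.939·0.329) = 759 - 0.939·353.
So N_1* = 428/0.691 = 619, and then N_2* = 353 - 0.329·619 = 149.

N_1* ≈ 619, N_2* ≈ 149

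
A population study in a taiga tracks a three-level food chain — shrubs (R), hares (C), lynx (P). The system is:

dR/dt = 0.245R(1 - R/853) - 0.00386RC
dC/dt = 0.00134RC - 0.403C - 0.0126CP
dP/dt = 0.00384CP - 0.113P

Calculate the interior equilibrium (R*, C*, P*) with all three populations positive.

From dP/dt = 0: 0.00384C* = 0.113, so C* = 29.4.
From dR/dt = 0: 0.245(1 - R*/853) = 0.00386·29.4, giving R* = 853·(1 - 0.464) = 458.
From dC/dt = 0: 0.00134·458 - 0.403 = 0.0126P*, so P* = 0.21/0.0126 = 16.7.

R* ≈ 458, C* ≈ 29.4, P* ≈ 16.7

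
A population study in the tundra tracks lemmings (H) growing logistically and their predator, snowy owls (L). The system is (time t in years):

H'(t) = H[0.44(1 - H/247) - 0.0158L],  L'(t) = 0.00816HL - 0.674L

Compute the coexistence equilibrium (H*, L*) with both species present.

H* ≈ 82.6, L* ≈ 18.5

From dL/dt = 0 with L > 0: 0.00816H* = 0.674, so H* = 82.6.
Substitute into dH/dt = 0: 0.44(1 - 82.6/247) = 0.0158L*.
The bracket is 0.666, giving L* = 0.293/0.0158 = 18.5.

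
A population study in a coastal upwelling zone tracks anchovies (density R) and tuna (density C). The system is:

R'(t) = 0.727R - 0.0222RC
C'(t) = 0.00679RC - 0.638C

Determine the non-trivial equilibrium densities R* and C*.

R* ≈ 94, C* ≈ 32.7

Set dC/dt = 0 with C > 0: 0.00679R - 0.638 = 0, so R* = 0.638/0.00679 = 94.
Set dR/dt = 0 with R > 0: 0.727 - 0.0222C = 0, so C* = 0.727/0.0222 = 32.7.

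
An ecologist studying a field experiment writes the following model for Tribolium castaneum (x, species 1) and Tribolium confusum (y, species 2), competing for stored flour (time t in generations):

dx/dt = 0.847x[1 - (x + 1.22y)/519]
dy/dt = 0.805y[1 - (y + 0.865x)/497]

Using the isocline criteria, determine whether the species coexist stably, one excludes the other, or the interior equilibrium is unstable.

species 2 excludes species 1

Compare the nullcline intercepts: K1/α12 = 519/1.22 = 425 < K2 = 497; K2/α21 = 497/0.865 = 575 > K1 = 519.
Since the inequalities point opposite ways, species 2 can invade but species 1 cannot.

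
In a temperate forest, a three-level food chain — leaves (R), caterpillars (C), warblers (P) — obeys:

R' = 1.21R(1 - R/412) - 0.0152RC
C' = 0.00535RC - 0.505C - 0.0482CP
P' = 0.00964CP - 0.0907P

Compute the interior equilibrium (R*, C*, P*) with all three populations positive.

From dP/dt = 0: 0.00964C* = 0.0907, so C* = 9.41.
From dR/dt = 0: 1.21(1 - R*/412) = 0.0152·9.41, giving R* = 412·(1 - 0.118) = 363.
From dC/dt = 0: 0.00535·363 - 0.505 = 0.0482P*, so P* = 1.44/0.0482 = 29.8.

R* ≈ 363, C* ≈ 9.41, P* ≈ 29.8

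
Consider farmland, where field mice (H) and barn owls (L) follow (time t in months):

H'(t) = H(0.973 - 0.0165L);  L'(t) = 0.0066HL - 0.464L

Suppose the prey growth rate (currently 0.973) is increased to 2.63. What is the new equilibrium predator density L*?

At the interior fixed point, setting dH/dt = 0 with H > 0 fixes L* = (prey growth rate)/(HL coefficient) — independent of the other coefficients.
With the change, L* = 2.63/0.0165 = 159; it rises from 59.

L* ≈ 159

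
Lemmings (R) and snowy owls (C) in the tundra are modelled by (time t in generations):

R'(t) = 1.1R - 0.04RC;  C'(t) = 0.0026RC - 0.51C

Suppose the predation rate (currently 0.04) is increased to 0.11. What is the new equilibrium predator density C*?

C* ≈ 10

At the interior fixed point, setting dR/dt = 0 with R > 0 fixes C* = (prey growth rate)/(RC coefficient) — independent of the other coefficients.
With the change, C* = 1.1/0.11 = 10; it falls from 27.5.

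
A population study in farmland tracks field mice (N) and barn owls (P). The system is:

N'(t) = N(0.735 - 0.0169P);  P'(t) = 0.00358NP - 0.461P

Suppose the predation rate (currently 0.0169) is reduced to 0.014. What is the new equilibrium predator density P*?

At the interior fixed point, setting dN/dt = 0 with N > 0 fixes P* = (prey growth rate)/(NP coefficient) — independent of the other coefficients.
With the change, P* = 0.735/0.014 = 52.5; it rises from 43.5.

P* ≈ 52.5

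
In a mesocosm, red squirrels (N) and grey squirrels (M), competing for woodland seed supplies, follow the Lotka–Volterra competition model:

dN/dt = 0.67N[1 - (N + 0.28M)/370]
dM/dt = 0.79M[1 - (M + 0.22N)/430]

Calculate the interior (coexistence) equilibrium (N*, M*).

N* ≈ 266, M* ≈ 371

Setting both brackets to zero gives the nullclines N + 0.28M = 370 and 0.22N + M = 430.
Substituting M = 430 - 0.22N into the first: N(1 - 0.28·0.22) = 370 - 0.28·430.
So N* = 250/0.938 = 266, and then M* = 430 - 0.22·266 = 371.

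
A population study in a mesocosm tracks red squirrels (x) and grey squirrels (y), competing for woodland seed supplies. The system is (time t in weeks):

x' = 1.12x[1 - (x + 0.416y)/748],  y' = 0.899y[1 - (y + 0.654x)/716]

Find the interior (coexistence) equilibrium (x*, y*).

x* ≈ 618, y* ≈ 312

Setting both brackets to zero gives the nullclines x + 0.416y = 748 and 0.654x + y = 716.
Substituting y = 716 - 0.654x into the first: x(1 - 0.416·0.654) = 748 - 0.416·716.
So x* = 450/0.728 = 618, and then y* = 716 - 0.654·618 = 312.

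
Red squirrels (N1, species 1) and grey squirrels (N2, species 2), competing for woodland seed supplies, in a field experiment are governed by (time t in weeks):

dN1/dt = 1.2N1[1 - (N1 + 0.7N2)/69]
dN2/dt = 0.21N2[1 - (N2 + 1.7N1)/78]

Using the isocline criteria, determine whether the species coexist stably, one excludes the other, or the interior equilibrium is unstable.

species 1 excludes species 2

Compare the nullcline intercepts: K1/α12 = 69/0.7 = 98.6 > K2 = 78; K2/α21 = 78/1.7 = 45.9 < K1 = 69.
Since the inequalities point opposite ways, species 1 can invade but species 2 cannot.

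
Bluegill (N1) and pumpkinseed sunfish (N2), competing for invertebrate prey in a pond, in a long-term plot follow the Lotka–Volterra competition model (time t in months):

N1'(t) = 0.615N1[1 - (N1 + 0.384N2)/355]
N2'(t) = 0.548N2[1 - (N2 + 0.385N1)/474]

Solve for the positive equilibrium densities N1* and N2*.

N1* ≈ 203, N2* ≈ 396

Setting both brackets to zero gives the nullclines N1 + 0.384N2 = 355 and 0.385N1 + N2 = 474.
Substituting N2 = 474 - 0.385N1 into the first: N1(1 - 0.384·0.385) = 355 - 0.384·474.
So N1* = 173/0.852 = 203, and then N2* = 474 - 0.385·203 = 396.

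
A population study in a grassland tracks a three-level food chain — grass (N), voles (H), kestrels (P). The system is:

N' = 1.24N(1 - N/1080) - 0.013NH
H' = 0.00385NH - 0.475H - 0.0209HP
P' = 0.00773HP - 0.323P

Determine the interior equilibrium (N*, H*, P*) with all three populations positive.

From dP/dt = 0: 0.00773H* = 0.323, so H* = 41.8.
From dN/dt = 0: 1.24(1 - N*/1080) = 0.013·41.8, giving N* = 1080·(1 - 0.438) = 607.
From dH/dt = 0: 0.00385·607 - 0.475 = 0.0209P*, so P* = 1.86/0.0209 = 89.1.

N* ≈ 607, H* ≈ 41.8, P* ≈ 89.1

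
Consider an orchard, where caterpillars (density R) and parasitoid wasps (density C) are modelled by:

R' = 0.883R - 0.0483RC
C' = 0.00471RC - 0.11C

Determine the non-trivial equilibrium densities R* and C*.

Set dC/dt = 0 with C > 0: 0.00471R - 0.11 = 0, so R* = 0.11/0.00471 = 23.4.
Set dR/dt = 0 with R > 0: 0.883 - 0.0483C = 0, so C* = 0.883/0.0483 = 18.3.

R* ≈ 23.4, C* ≈ 18.3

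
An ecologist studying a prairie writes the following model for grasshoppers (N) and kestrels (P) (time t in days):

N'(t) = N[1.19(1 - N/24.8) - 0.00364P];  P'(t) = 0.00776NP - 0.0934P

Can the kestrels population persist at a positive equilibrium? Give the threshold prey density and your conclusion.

The predator equation gives dP/dt > 0 only when N > 0.0934/0.00776 = 12.
Without the predator, N → K = 24.8. Since 24.8 > 12, the predator can invade and persist.

Threshold N = 12; K > 12, so yes, the predator persists.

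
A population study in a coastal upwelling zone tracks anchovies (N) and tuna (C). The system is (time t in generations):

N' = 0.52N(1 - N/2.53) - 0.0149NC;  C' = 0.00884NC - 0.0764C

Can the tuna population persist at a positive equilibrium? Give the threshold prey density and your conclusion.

The predator equation gives dC/dt > 0 only when N > 0.0764/0.00884 = 8.64.
Without the predator, N → K = 2.53. Since 2.53 < 8.64, the predator cannot invade.

Threshold N = 8.64; K < 8.64, so no, the predator goes extinct.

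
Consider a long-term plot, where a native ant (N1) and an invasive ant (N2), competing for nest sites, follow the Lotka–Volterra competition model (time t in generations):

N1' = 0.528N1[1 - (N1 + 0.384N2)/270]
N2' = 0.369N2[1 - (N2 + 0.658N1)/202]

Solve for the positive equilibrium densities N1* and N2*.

N1* ≈ 257, N2* ≈ 32.6

Setting both brackets to zero gives the nullclines N1 + 0.384N2 = 270 and 0.658N1 + N2 = 202.
Substituting N2 = 202 - 0.658N1 into the first: N1(1 - 0.384·0.658) = 270 - 0.384·202.
So N1* = 192/0.747 = 257, and then N2* = 202 - 0.658·257 = 32.6.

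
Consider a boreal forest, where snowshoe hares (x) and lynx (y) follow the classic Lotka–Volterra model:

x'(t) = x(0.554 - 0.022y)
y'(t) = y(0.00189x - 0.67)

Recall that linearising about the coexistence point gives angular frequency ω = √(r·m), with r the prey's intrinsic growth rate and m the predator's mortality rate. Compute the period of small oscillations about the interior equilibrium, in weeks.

Here r = 0.554 and m = 0.67, so r·m = 0.371.
ω = √0.371 = 0.609 per week, hence T = 2π/ω ≈ 10.3 weeks.

T ≈ 10.3 weeks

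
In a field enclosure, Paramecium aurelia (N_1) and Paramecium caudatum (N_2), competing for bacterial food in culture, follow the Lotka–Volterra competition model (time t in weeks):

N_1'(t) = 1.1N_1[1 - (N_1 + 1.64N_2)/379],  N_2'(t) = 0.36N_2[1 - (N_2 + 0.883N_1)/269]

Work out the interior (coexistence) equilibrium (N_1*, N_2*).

N_1* ≈ 139, N_2* ≈ 147

Setting both brackets to zero gives the nullclines N_1 + 1.64N_2 = 379 and 0.883N_1 + N_2 = 269.
Substituting N_2 = 269 - 0.883N_1 into the first: N_1(1 - 1.64·0.883) = 379 - 1.64·269.
So N_1* = -62.2/-0.448 = 139, and then N_2* = 269 - 0.883·139 = 147.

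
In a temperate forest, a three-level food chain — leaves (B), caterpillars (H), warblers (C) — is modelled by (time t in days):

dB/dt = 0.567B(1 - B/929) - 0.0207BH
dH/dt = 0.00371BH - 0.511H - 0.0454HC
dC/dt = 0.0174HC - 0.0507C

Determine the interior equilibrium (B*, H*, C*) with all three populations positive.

B* ≈ 830, H* ≈ 2.91, C* ≈ 56.6

From dC/dt = 0: 0.0174H* = 0.0507, so H* = 2.91.
From dB/dt = 0: 0.567(1 - B*/929) = 0.0207·2.91, giving B* = 929·(1 - 0.106) = 830.
From dH/dt = 0: 0.00371·830 - 0.511 = 0.0454C*, so C* = 2.57/0.0454 = 56.6.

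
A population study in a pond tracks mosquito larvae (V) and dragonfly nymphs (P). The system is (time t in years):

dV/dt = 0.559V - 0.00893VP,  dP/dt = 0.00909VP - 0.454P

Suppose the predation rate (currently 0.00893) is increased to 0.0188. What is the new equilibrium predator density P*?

At the interior fixed point, setting dV/dt = 0 with V > 0 fixes P* = (prey growth rate)/(VP coefficient) — independent of the other coefficients.
With the change, P* = 0.559/0.0188 = 29.7; it falls from 62.6.

P* ≈ 29.7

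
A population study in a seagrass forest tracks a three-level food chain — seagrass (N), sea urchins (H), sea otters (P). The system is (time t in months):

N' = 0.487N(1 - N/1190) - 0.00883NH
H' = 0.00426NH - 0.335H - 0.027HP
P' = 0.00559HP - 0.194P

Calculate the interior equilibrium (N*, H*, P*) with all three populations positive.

From dP/dt = 0: 0.00559H* = 0.194, so H* = 34.7.
From dN/dt = 0: 0.487(1 - N*/1190) = 0.00883·34.7, giving N* = 1190·(1 - 0.629) = 441.
From dH/dt = 0: 0.00426·441 - 0.335 = 0.027P*, so P* = 1.54/0.027 = 57.2.

N* ≈ 441, H* ≈ 34.7, P* ≈ 57.2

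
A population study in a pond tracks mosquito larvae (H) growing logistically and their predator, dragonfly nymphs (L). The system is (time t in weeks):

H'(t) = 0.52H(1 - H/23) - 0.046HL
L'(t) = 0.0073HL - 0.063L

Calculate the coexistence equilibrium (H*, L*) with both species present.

H* ≈ 8.63, L* ≈ 7.06

From dL/dt = 0 with L > 0: 0.0073H* = 0.063, so H* = 8.63.
Substitute into dH/dt = 0: 0.52(1 - 8.63/23) = 0.046L*.
The bracket is 0.625, giving L* = 0.325/0.046 = 7.06.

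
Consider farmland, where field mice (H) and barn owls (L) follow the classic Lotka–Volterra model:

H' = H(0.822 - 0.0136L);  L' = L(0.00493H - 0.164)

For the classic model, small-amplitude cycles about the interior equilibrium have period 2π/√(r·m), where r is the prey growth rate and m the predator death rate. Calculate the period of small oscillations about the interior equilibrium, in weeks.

T ≈ 17.1 weeks

Here r = 0.822 and m = 0.164, so r·m = 0.135.
ω = √0.135 = 0.367 per week, hence T = 2π/ω ≈ 17.1 weeks.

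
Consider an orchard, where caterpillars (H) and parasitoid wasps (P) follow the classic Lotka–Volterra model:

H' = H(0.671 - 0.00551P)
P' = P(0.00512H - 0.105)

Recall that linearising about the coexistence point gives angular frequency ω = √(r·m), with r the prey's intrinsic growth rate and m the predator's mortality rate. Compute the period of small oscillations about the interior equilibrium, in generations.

Here r = 0.671 and m = 0.105, so r·m = 0.0705.
ω = √0.0705 = 0.265 per generation, hence T = 2π/ω ≈ 23.7 generations.

T ≈ 23.7 generations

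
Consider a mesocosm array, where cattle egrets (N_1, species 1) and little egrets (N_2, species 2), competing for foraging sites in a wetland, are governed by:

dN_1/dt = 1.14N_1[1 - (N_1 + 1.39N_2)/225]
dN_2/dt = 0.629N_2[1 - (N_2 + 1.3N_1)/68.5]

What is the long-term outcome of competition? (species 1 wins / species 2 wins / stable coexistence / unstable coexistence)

species 1 excludes species 2

Compare the nullcline intercepts: K1/α12 = 225/1.39 = 162 > K2 = 68.5; K2/α21 = 68.5/1.3 = 52.7 < K1 = 225.
Since the inequalities point opposite ways, species 1 can invade but species 2 cannot.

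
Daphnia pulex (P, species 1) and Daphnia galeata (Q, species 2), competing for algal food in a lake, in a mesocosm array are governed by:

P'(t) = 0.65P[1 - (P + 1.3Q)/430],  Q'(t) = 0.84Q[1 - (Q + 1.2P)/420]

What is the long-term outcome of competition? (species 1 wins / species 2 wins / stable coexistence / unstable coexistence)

unstable coexistence (outcome depends on initial conditions)

Compare the nullcline intercepts: K1/α12 = 430/1.3 = 331 < K2 = 420; K2/α21 = 420/1.2 = 350 < K1 = 430.
Since both are reversed, neither can invade when rare; the interior point is a saddle.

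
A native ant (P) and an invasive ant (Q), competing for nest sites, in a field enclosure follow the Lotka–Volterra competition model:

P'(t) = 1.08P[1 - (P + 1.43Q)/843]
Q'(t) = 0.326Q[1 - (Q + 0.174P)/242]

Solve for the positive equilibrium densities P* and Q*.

Setting both brackets to zero gives the nullclines P + 1.43Q = 843 and 0.174P + Q = 242.
Substituting Q = 242 - 0.174P into the first: P(1 - 1.43·0.174) = 843 - 1.43·242.
So P* = 497/0.751 = 662, and then Q* = 242 - 0.174·662 = 127.

P* ≈ 662, Q* ≈ 127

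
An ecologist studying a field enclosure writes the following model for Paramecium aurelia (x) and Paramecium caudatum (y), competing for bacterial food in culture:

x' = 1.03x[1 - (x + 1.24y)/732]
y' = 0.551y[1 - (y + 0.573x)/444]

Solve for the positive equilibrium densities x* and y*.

Setting both brackets to zero gives the nullclines x + 1.24y = 732 and 0.573x + y = 444.
Substituting y = 444 - 0.573x into the first: x(1 - 1.24·0.573) = 732 - 1.24·444.
So x* = 181/0.289 = 627, and then y* = 444 - 0.573·627 = 84.9.

x* ≈ 627, y* ≈ 84.9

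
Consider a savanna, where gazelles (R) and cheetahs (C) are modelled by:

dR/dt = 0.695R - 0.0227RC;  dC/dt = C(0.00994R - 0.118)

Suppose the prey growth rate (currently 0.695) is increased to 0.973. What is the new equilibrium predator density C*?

C* ≈ 42.9

At the interior fixed point, setting dR/dt = 0 with R > 0 fixes C* = (prey growth rate)/(RC coefficient) — independent of the other coefficients.
With the change, C* = 0.973/0.0227 = 42.9; it rises from 30.6.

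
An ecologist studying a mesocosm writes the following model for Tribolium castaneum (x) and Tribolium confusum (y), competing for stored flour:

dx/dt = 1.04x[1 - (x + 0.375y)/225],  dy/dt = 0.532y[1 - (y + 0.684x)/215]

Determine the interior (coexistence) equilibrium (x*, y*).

x* ≈ 194, y* ≈ 82.2

Setting both brackets to zero gives the nullclines x + 0.375y = 225 and 0.684x + y = 215.
Substituting y = 215 - 0.684x into the first: x(1 - 0.375·0.684) = 225 - 0.375·215.
So x* = 144/0.744 = 194, and then y* = 215 - 0.684·194 = 82.2.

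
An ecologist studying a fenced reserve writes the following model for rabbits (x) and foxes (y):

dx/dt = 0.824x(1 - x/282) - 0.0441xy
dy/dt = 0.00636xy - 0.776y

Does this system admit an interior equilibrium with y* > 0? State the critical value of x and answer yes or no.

The predator equation gives dy/dt > 0 only when x > 0.776/0.00636 = 122.
Without the predator, x → K = 282. Since 282 > 122, the predator can invade and persist.

Threshold x = 122; K > 122, so yes, the predator persists.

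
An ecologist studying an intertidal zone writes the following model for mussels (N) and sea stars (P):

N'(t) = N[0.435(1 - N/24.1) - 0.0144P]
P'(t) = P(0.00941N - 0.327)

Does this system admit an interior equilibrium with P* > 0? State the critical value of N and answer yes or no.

Threshold N = 34.8; K < 34.8, so no, the predator goes extinct.

The predator equation gives dP/dt > 0 only when N > 0.327/0.00941 = 34.8.
Without the predator, N → K = 24.1. Since 24.1 < 34.8, the predator cannot invade.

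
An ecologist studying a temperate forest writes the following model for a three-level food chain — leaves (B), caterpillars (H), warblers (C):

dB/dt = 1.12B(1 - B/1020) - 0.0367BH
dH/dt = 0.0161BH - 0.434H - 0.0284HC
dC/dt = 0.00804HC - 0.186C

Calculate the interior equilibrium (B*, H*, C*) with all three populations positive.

From dC/dt = 0: 0.00804H* = 0.186, so H* = 23.1.
From dB/dt = 0: 1.12(1 - B*/1020) = 0.0367·23.1, giving B* = 1020·(1 - 0.758) = 247.
From dH/dt = 0: 0.0161·247 - 0.434 = 0.0284C*, so C* = 3.54/0.0284 = 125.

B* ≈ 247, H* ≈ 23.1, C* ≈ 125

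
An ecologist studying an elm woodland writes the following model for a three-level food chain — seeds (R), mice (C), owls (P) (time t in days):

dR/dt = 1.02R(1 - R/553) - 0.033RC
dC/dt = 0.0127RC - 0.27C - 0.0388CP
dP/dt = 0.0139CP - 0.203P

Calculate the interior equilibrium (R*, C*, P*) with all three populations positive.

R* ≈ 292, C* ≈ 14.6, P* ≈ 88.5

From dP/dt = 0: 0.0139C* = 0.203, so C* = 14.6.
From dR/dt = 0: 1.02(1 - R*/553) = 0.033·14.6, giving R* = 553·(1 - 0.472) = 292.
From dC/dt = 0: 0.0127·292 - 0.27 = 0.0388P*, so P* = 3.43/0.0388 = 88.5.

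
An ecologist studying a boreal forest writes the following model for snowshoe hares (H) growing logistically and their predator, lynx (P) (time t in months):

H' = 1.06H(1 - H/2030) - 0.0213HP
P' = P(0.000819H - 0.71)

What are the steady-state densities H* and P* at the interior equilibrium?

From dP/dt = 0 with P > 0: 0.000819H* = 0.71, so H* = 867.
Substitute into dH/dt = 0: 1.06(1 - 867/2030) = 0.0213P*.
The bracket is 0.573, giving P* = 0.607/0.0213 = 28.5.

H* ≈ 867, P* ≈ 28.5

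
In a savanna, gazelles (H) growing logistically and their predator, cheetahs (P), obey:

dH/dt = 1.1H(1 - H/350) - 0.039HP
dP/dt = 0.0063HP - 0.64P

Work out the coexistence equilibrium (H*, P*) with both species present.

H* ≈ 102, P* ≈ 20

From dP/dt = 0 with P > 0: 0.0063H* = 0.64, so H* = 102.
Substitute into dH/dt = 0: 1.1(1 - 102/350) = 0.039P*.
The bracket is 0.71, giving P* = 0.781/0.039 = 20.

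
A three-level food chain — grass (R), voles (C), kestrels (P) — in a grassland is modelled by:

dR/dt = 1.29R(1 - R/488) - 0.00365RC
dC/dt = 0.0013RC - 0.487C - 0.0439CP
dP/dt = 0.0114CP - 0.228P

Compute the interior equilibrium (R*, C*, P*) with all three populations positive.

R* ≈ 460, C* ≈ 20, P* ≈ 2.54

From dP/dt = 0: 0.0114C* = 0.228, so C* = 20.
From dR/dt = 0: 1.29(1 - R*/488) = 0.00365·20, giving R* = 488·(1 - 0.0566) = 460.
From dC/dt = 0: 0.0013·460 - 0.487 = 0.0439P*, so P* = 0.111/0.0439 = 2.54.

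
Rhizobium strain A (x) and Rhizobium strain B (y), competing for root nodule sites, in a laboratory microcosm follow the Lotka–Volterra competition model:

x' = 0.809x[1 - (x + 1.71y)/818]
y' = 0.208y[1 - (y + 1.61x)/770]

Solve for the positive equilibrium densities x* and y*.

x* ≈ 284, y* ≈ 312

Setting both brackets to zero gives the nullclines x + 1.71y = 818 and 1.61x + y = 770.
Substituting y = 770 - 1.61x into the first: x(1 - 1.71·1.61) = 818 - 1.71·770.
So x* = -499/-1.75 = 284, and then y* = 770 - 1.61·284 = 312.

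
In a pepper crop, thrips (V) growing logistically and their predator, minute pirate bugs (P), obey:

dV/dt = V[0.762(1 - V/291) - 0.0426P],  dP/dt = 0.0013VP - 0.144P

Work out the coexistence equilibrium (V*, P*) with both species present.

From dP/dt = 0 with P > 0: 0.0013V* = 0.144, so V* = 111.
Substitute into dV/dt = 0: 0.762(1 - 111/291) = 0.0426P*.
The bracket is 0.619, giving P* = 0.472/0.0426 = 11.1.

V* ≈ 111, P* ≈ 11.1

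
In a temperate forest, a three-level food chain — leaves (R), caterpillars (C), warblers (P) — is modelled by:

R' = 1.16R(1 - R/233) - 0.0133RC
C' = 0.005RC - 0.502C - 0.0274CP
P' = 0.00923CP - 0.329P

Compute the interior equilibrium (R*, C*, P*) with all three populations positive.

R* ≈ 138, C* ≈ 35.6, P* ≈ 6.82

From dP/dt = 0: 0.00923C* = 0.329, so C* = 35.6.
From dR/dt = 0: 1.16(1 - R*/233) = 0.0133·35.6, giving R* = 233·(1 - 0.409) = 138.
From dC/dt = 0: 0.005·138 - 0.502 = 0.0274P*, so P* = 0.187/0.0274 = 6.82.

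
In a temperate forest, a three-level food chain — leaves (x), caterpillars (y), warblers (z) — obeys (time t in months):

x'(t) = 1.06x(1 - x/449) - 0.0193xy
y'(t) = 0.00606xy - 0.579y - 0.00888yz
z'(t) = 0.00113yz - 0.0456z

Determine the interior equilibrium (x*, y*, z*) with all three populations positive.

From dz/dt = 0: 0.00113y* = 0.0456, so y* = 40.4.
From dx/dt = 0: 1.06(1 - x*/449) = 0.0193·40.4, giving x* = 449·(1 - 0.735) = 119.
From dy/dt = 0: 0.00606·119 - 0.579 = 0.00888z*, so z* = 0.143/0.00888 = 16.1.

x* ≈ 119, y* ≈ 40.4, z* ≈ 16.1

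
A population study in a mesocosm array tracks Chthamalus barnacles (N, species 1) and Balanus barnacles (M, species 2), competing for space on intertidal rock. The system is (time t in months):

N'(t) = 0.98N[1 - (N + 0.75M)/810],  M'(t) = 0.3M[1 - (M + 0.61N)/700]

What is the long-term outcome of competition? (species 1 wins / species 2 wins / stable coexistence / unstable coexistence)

Compare the nullcline intercepts: K1/α12 = 810/0.75 = 1080 > K2 = 700; K2/α21 = 700/0.61 = 1150 > K1 = 810.
Since both inequalities hold, each species can invade when rare, so the interior equilibrium is stable.

stable coexistence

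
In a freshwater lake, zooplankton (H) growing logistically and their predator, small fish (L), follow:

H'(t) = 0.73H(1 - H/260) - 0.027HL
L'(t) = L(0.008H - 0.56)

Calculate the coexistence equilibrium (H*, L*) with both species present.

H* ≈ 70, L* ≈ 19.8

From dL/dt = 0 with L > 0: 0.008H* = 0.56, so H* = 70.
Substitute into dH/dt = 0: 0.73(1 - 70/260) = 0.027L*.
The bracket is 0.731, giving L* = 0.533/0.027 = 19.8.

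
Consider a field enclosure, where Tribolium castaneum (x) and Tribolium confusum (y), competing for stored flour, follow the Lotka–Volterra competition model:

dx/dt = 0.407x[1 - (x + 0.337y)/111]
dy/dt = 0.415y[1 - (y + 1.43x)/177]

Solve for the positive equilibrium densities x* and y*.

x* ≈ 99.1, y* ≈ 35.3

Setting both brackets to zero gives the nullclines x + 0.337y = 111 and 1.43x + y = 177.
Substituting y = 177 - 1.43x into the first: x(1 - 0.337·1.43) = 111 - 0.337·177.
So x* = 51.4/0.518 = 99.1, and then y* = 177 - 1.43·99.1 = 35.3.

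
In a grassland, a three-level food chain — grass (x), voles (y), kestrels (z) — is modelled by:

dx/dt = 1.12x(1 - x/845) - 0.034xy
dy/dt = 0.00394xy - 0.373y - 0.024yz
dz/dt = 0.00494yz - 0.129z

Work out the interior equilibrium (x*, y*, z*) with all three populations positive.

From dz/dt = 0: 0.00494y* = 0.129, so y* = 26.1.
From dx/dt = 0: 1.12(1 - x*/845) = 0.034·26.1, giving x* = 845·(1 - 0.793) = 175.
From dy/dt = 0: 0.00394·175 - 0.373 = 0.024z*, so z* = 0.317/0.024 = 13.2.

x* ≈ 175, y* ≈ 26.1, z* ≈ 13.2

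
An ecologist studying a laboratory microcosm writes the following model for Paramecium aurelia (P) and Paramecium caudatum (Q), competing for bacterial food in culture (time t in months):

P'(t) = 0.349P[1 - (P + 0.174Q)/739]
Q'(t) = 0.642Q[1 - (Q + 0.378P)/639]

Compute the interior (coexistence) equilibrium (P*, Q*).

Setting both brackets to zero gives the nullclines P + 0.174Q = 739 and 0.378P + Q = 639.
Substituting Q = 639 - 0.378P into the first: P(1 - 0.174·0.378) = 739 - 0.174·639.
So P* = 628/0.934 = 672, and then Q* = 639 - 0.378·672 = 385.

P* ≈ 672, Q* ≈ 385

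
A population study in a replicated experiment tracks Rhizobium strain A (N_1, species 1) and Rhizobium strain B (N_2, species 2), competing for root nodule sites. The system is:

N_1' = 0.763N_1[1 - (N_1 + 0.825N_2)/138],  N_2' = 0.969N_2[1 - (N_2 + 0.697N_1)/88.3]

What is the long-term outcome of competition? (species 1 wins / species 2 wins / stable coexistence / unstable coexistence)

species 1 excludes species 2

Compare the nullcline intercepts: K1/α12 = 138/0.825 = 167 > K2 = 88.3; K2/α21 = 88.3/0.697 = 127 < K1 = 138.
Since the inequalities point opposite ways, species 1 can invade but species 2 cannot.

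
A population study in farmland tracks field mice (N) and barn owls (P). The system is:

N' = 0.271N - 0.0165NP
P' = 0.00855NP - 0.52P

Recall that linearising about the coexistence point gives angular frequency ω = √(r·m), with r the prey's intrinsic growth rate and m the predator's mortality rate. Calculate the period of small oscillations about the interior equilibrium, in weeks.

T ≈ 16.7 weeks

Here r = 0.271 and m = 0.52, so r·m = 0.141.
ω = √0.141 = 0.375 per week, hence T = 2π/ω ≈ 16.7 weeks.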